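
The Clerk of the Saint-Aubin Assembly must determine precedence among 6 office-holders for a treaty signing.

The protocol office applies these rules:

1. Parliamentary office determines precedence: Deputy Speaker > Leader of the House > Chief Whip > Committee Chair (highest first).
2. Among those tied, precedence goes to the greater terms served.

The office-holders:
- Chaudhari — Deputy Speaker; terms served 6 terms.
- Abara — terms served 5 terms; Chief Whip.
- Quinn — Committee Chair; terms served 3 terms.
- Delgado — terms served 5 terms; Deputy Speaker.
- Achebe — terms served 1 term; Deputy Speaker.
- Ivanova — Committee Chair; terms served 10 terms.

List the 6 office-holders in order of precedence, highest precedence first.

Chaudhari, Delgado, Achebe, Abara, Ivanova, Quinn

By parliamentary office: Chaudhari, Delgado and Achebe (Deputy Speaker); then Abara (Chief Whip); then Ivanova and Quinn (Committee Chair).
Among Chaudhari, Delgado and Achebe, by terms served (higher first): Chaudhari (6 terms) before Delgado (5 terms) before Achebe (1 term).
Among Ivanova and Quinn, by terms served (higher first): Ivanova (10 terms) before Quinn (3 terms).
Full order: Chaudhari, Delgado, Achebe, Abara, Ivanova, Quinn.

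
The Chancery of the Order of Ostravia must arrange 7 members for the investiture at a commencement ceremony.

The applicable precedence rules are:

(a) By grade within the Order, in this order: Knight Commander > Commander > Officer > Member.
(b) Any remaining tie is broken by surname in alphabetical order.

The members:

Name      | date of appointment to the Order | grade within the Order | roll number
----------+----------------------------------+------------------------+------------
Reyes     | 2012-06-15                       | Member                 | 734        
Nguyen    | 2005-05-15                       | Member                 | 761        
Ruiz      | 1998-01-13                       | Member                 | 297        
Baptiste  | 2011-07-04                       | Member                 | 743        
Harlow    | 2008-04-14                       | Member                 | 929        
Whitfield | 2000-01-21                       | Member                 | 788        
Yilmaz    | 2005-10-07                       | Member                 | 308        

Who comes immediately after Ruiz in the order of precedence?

Whitfield

By grade within the Order: Baptiste, Harlow, Nguyen, Reyes, Ruiz, Whitfield and Yilmaz (Member).
Among Baptiste, Harlow, Nguyen, Reyes, Ruiz, Whitfield and Yilmaz, alphabetically by surname: Baptiste before Harlow before Nguyen before Reyes before Ruiz before Whitfield before Yilmaz.
Order: Baptiste, Harlow, Nguyen, Reyes, Ruiz, Whitfield, Yilmaz.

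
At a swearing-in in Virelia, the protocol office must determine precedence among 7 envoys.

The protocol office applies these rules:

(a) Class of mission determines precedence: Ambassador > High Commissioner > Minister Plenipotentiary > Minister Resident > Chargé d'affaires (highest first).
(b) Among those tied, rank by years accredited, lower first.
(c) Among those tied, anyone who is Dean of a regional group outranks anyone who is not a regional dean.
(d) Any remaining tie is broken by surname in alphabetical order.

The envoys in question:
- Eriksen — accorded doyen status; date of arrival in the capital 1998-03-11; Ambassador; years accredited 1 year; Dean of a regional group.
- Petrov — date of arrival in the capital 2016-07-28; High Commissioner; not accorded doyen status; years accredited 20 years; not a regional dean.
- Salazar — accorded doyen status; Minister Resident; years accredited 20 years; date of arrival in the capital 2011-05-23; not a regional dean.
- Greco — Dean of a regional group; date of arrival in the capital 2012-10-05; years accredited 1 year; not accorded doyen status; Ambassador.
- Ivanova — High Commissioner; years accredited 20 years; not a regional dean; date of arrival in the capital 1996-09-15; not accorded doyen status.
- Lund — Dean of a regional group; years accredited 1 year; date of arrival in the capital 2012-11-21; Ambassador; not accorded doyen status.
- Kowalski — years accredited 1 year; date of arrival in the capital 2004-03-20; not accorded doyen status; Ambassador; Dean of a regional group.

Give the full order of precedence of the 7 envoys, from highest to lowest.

By class of mission: Eriksen, Greco, Kowalski and Lund (Ambassador); then Ivanova and Petrov (High Commissioner); then Salazar (Minister Resident).
Eriksen, Greco, Kowalski and Lund all have years accredited 1 year, so the next rule applies.
Eriksen, Greco, Kowalski and Lund are each Dean of a regional group, so the next rule applies.
Among Eriksen, Greco, Kowalski and Lund, alphabetically by surname: Eriksen before Greco before Kowalski before Lund.
Ivanova and Petrov both have years accredited 20 years, so the next rule applies.
Ivanova and Petrov are each not a regional dean, so the next rule applies.
Among Ivanova and Petrov, alphabetically by surname: Ivanova before Petrov.
Full order: Eriksen, Greco, Kowalski, Lund, Ivanova, Petrov, Salazar.

Eriksen, Greco, Kowalski, Lund, Ivanova, Petrov, Salazar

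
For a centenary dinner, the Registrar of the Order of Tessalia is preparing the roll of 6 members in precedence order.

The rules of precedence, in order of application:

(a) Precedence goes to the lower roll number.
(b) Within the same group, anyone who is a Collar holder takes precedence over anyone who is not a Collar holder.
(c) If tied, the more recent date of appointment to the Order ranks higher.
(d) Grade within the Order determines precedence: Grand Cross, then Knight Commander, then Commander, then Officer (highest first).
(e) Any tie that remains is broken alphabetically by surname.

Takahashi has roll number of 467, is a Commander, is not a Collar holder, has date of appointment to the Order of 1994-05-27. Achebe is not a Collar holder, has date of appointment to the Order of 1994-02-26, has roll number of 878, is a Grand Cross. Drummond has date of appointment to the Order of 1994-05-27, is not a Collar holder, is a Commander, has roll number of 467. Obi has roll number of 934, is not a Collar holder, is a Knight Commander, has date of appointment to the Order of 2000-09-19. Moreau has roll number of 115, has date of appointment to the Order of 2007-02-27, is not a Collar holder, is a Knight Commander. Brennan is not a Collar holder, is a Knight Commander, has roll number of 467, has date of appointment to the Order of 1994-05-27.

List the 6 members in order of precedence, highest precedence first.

By roll number (lower first): Moreau (115); then Brennan, Drummond and Takahashi (each 467); then Achebe (878); then Obi (934).
Brennan, Drummond and Takahashi are each not a Collar holder, so the next rule applies.
Brennan, Drummond and Takahashi all have date of appointment to the Order 1994-05-27, so the next rule applies.
Among Brennan, Drummond and Takahashi, by grade within the Order: Brennan (Knight Commander) before Drummond and Takahashi (Commander).
Among Drummond and Takahashi, alphabetically by surname: Drummond before Takahashi.
Full order: Moreau, Brennan, Drummond, Takahashi, Achebe, Obi.

Moreau, Brennan, Drummond, Takahashi, Achebe, Obi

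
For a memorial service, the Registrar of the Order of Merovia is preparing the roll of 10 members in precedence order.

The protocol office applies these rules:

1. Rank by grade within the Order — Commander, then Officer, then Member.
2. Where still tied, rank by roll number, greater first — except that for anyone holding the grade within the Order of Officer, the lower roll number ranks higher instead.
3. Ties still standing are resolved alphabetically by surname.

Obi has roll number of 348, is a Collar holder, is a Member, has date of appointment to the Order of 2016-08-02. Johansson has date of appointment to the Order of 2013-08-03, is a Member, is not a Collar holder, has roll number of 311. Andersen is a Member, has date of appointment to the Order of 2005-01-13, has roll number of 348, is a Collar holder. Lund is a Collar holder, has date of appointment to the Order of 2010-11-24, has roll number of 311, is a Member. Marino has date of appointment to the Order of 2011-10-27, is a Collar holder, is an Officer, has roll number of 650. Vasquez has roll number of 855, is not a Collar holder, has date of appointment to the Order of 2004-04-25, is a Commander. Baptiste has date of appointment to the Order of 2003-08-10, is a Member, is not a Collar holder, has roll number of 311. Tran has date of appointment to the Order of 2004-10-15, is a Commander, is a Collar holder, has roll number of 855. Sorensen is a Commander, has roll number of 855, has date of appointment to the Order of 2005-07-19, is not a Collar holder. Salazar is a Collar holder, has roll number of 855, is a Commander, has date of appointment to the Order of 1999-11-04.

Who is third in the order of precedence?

By grade within the Order: Salazar, Sorensen, Tran and Vasquez (Commander); then Marino (Officer); then Andersen, Obi, Baptiste, Johansson and Lund (Member).
Salazar, Sorensen, Tran and Vasquez all have roll number 855, so the next rule applies.
Among Salazar, Sorensen, Tran and Vasquez, alphabetically by surname: Salazar before Sorensen before Tran before Vasquez.
Among Andersen, Obi, Baptiste, Johansson and Lund, by roll number (higher first): Andersen and Obi (348) before Baptiste, Johansson and Lund (311).
Among Andersen and Obi, alphabetically by surname: Andersen before Obi.
Among Baptiste, Johansson and Lund, alphabetically by surname: Baptiste before Johansson before Lund.
Order: Salazar, Sorensen, Tran, Vasquez, Marino, Andersen, Obi, Baptiste, Johansson, Lund.

Tran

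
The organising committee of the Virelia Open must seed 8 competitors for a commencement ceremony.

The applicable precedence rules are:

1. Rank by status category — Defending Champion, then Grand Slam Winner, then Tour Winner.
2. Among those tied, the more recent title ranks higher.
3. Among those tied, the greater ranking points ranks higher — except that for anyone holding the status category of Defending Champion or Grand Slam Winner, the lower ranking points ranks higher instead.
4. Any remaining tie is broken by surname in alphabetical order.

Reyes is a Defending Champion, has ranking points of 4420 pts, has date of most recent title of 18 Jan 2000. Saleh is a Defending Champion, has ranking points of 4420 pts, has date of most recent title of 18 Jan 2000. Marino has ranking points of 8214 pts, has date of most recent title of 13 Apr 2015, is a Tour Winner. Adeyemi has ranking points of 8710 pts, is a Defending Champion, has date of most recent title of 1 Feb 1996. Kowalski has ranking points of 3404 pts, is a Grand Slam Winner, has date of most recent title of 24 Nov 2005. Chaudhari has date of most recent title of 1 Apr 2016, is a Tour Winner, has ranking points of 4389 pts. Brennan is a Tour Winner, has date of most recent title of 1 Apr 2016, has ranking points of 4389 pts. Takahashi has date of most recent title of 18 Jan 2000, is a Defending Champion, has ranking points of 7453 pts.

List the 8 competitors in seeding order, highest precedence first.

Reyes, Saleh, Takahashi, Adeyemi, Kowalski, Brennan, Chaudhari, Marino

By status category: Reyes, Saleh, Takahashi and Adeyemi (Defending Champion); then Kowalski (Grand Slam Winner); then Brennan, Chaudhari and Marino (Tour Winner).
Among Reyes, Saleh, Takahashi and Adeyemi, by date of most recent title (later first): Reyes, Saleh and Takahashi (18 Jan 2000) before Adeyemi (1 Feb 1996).
Among Reyes, Saleh and Takahashi, by ranking points (lower first) (reversed rule for this group): Reyes and Saleh (4420 pts) before Takahashi (7453 pts).
Among Reyes and Saleh, alphabetically by surname: Reyes before Saleh.
Among Brennan, Chaudhari and Marino, by date of most recent title (later first): Brennan and Chaudhari (1 Apr 2016) before Marino (13 Apr 2015).
Brennan and Chaudhari both have ranking points 4389 pts, so the next rule applies.
Among Brennan and Chaudhari, alphabetically by surname: Brennan before Chaudhari.
Full order: Reyes, Saleh, Takahashi, Adeyemi, Kowalski, Brennan, Chaudhari, Marino.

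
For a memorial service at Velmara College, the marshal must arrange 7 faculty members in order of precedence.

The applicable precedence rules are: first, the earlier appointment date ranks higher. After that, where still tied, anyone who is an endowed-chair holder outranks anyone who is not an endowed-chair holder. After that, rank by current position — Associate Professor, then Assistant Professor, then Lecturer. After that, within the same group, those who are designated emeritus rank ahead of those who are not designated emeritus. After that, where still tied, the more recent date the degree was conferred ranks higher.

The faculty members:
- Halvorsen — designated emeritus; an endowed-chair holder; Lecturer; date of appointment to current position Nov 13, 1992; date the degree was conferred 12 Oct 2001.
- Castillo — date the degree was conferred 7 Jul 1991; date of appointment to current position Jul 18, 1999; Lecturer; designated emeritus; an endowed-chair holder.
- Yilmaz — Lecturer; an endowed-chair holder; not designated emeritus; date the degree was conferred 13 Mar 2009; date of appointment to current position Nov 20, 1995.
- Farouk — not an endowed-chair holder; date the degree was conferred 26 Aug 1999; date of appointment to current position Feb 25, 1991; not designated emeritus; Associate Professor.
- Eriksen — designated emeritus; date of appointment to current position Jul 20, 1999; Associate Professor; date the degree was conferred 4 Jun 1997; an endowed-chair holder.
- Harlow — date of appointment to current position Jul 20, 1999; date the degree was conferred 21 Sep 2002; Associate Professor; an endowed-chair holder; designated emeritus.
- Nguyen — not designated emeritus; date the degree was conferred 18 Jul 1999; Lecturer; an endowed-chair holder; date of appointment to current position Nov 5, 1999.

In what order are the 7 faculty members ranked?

By date of appointment to current position (earlier first): Farouk (Feb 25, 1991); then Halvorsen (Nov 13, 1992); then Yilmaz (Nov 20, 1995); then Castillo (Jul 18, 1999); then Harlow and Eriksen (both Jul 20, 1999); then Nguyen (Nov 5, 1999).
Harlow and Eriksen are each an endowed-chair holder, so the next rule applies.
Harlow and Eriksen are each Associate Professor, so the next rule applies.
Harlow and Eriksen are each designated emeritus, so the next rule applies.
Among Harlow and Eriksen, by date the degree was conferred (later first): Harlow (21 Sep 2002) before Eriksen (4 Jun 1997).
Full order: Farouk, Halvorsen, Yilmaz, Castillo, Harlow, Eriksen, Nguyen.

Farouk, Halvorsen, Yilmaz, Castillo, Harlow, Eriksen, Nguyen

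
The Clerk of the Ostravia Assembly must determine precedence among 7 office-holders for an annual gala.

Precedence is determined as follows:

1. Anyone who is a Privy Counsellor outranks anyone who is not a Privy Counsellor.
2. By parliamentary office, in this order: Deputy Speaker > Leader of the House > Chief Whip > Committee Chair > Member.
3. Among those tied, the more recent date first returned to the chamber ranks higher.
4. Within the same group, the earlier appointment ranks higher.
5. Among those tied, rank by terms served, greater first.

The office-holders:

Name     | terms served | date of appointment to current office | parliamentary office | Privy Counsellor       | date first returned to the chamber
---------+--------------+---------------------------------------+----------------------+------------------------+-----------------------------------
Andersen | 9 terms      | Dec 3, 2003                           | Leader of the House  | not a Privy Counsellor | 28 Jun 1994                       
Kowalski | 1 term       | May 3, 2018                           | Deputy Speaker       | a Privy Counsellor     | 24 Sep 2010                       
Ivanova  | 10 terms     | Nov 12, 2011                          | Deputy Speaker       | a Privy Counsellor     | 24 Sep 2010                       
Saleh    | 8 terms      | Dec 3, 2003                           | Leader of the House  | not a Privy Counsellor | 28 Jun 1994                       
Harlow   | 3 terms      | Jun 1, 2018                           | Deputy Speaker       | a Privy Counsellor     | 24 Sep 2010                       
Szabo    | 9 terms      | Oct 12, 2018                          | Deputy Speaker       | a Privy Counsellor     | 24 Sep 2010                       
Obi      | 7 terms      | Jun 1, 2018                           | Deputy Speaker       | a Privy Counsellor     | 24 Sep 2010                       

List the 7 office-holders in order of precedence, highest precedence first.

By the first rule: Ivanova, Kowalski, Obi, Harlow and Szabo (each a Privy Counsellor); then Andersen and Saleh (both not a Privy Counsellor).
Ivanova, Kowalski, Obi, Harlow and Szabo are each Deputy Speaker, so the next rule applies.
Ivanova, Kowalski, Obi, Harlow and Szabo all have date first returned to the chamber 24 Sep 2010, so the next rule applies.
Among Ivanova, Kowalski, Obi, Harlow and Szabo, by date of appointment to current office (earlier first): Ivanova (Nov 12, 2011) before Kowalski (May 3, 2018) before Obi and Harlow (Jun 1, 2018) before Szabo (Oct 12, 2018).
Among Obi and Harlow, by terms served (higher first): Obi (7 terms) before Harlow (3 terms).
Andersen and Saleh are each Leader of the House, so the next rule applies.
Andersen and Saleh both have date first returned to the chamber 28 Jun 1994, so the next rule applies.
Andersen and Saleh both have date of appointment to current office Dec 3, 2003, so the next rule applies.
Among Andersen and Saleh, by terms served (higher first): Andersen (9 terms) before Saleh (8 terms).
Full order: Ivanova, Kowalski, Obi, Harlow, Szabo, Andersen, Saleh.

Ivanova, Kowalski, Obi, Harlow, Szabo, Andersen, Saleh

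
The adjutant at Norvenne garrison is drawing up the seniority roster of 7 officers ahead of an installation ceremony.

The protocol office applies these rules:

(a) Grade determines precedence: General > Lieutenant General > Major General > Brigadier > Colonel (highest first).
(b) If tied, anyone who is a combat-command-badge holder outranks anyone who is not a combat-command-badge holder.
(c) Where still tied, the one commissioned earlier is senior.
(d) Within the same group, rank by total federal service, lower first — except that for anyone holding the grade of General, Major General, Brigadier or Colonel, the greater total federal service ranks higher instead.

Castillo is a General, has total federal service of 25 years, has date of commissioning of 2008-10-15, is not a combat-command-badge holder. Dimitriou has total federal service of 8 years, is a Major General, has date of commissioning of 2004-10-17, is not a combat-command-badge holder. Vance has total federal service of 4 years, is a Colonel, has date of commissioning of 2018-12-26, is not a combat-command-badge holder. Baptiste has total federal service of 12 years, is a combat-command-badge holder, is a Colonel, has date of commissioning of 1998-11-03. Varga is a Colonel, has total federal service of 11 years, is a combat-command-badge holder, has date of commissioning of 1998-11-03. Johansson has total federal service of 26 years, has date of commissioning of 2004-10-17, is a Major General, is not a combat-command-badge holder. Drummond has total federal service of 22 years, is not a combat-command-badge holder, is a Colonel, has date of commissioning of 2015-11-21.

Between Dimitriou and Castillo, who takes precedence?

Castillo

By grade: Castillo (General); then Johansson and Dimitriou (Major General); then Baptiste, Varga, Drummond and Vance (Colonel).
Johansson and Dimitriou are each not a combat-command-badge holder, so the next rule applies.
Johansson and Dimitriou both have date of commissioning 2004-10-17, so the next rule applies.
Among Johansson and Dimitriou, by total federal service (higher first) (reversed rule for this group): Johansson (26 years) before Dimitriou (8 years).
Among Baptiste, Varga, Drummond and Vance, a combat-command-badge holder before not a combat-command-badge holder: Baptiste and Varga (a combat-command-badge holder) before Drummond and Vance (not a combat-command-badge holder).
Baptiste and Varga both have date of commissioning 1998-11-03, so the next rule applies.
Among Baptiste and Varga, by total federal service (higher first) (reversed rule for this group): Baptiste (12 years) before Varga (11 years).
Among Drummond and Vance, by date of commissioning (earlier first): Drummond (2015-11-21) before Vance (2018-12-26).
So Castillo takes precedence.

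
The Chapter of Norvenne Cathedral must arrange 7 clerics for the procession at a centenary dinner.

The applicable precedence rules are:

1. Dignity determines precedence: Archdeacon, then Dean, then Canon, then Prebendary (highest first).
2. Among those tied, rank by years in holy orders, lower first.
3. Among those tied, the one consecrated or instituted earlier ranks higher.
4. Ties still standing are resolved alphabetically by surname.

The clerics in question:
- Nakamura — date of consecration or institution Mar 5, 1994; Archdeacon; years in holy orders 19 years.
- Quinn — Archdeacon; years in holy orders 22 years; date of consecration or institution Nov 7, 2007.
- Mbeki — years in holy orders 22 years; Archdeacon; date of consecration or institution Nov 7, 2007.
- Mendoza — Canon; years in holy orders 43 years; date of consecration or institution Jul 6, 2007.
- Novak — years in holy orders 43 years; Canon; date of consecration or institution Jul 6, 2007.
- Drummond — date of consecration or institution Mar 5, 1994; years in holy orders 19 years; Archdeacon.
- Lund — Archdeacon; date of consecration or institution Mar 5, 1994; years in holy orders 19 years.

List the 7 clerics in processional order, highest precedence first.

Drummond, Lund, Nakamura, Mbeki, Quinn, Mendoza, Novak

By dignity: Drummond, Lund, Nakamura, Mbeki and Quinn (Archdeacon); then Mendoza and Novak (Canon).
Among Drummond, Lund, Nakamura, Mbeki and Quinn, by years in holy orders (lower first): Drummond, Lund and Nakamura (19 years) before Mbeki and Quinn (22 years).
Drummond, Lund and Nakamura all have date of consecration or institution Mar 5, 1994, so the next rule applies.
Among Drummond, Lund and Nakamura, alphabetically by surname: Drummond before Lund before Nakamura.
Mbeki and Quinn both have date of consecration or institution Nov 7, 2007, so the next rule applies.
Among Mbeki and Quinn, alphabetically by surname: Mbeki before Quinn.
Mendoza and Novak both have years in holy orders 43 years, so the next rule applies.
Mendoza and Novak both have date of consecration or institution Jul 6, 2007, so the next rule applies.
Among Mendoza and Novak, alphabetically by surname: Mendoza before Novak.
Full order: Drummond, Lund, Nakamura, Mbeki, Quinn, Mendoza, Novak.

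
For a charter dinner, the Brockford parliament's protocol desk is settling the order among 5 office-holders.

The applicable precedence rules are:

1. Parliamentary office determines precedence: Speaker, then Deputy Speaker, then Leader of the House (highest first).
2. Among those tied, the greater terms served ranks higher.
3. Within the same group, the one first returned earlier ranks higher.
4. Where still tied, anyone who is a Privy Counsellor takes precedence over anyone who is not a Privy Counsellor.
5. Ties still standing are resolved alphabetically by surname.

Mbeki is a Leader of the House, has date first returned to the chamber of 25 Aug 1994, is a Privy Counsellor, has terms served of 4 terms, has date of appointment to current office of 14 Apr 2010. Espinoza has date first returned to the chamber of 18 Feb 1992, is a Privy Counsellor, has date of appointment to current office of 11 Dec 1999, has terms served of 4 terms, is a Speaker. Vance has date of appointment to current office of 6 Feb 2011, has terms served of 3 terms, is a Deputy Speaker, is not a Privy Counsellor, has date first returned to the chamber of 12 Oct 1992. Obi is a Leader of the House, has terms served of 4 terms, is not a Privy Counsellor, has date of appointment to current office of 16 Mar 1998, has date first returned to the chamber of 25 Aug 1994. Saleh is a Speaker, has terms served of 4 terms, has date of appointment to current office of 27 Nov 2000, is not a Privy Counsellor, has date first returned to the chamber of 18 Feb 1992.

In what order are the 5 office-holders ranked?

Espinoza, Saleh, Vance, Mbeki, Obi

By parliamentary office: Espinoza and Saleh (Speaker); then Vance (Deputy Speaker); then Mbeki and Obi (Leader of the House).
Espinoza and Saleh both have terms served 4 terms, so the next rule applies.
Espinoza and Saleh both have date first returned to the chamber 18 Feb 1992, so the next rule applies.
Among Espinoza and Saleh, a Privy Counsellor before not a Privy Counsellor: Espinoza (a Privy Counsellor) before Saleh (not a Privy Counsellor).
Mbeki and Obi both have terms served 4 terms, so the next rule applies.
Mbeki and Obi both have date first returned to the chamber 25 Aug 1994, so the next rule applies.
Among Mbeki and Obi, a Privy Counsellor before not a Privy Counsellor: Mbeki (a Privy Counsellor) before Obi (not a Privy Counsellor).
Full order: Espinoza, Saleh, Vance, Mbeki, Obi.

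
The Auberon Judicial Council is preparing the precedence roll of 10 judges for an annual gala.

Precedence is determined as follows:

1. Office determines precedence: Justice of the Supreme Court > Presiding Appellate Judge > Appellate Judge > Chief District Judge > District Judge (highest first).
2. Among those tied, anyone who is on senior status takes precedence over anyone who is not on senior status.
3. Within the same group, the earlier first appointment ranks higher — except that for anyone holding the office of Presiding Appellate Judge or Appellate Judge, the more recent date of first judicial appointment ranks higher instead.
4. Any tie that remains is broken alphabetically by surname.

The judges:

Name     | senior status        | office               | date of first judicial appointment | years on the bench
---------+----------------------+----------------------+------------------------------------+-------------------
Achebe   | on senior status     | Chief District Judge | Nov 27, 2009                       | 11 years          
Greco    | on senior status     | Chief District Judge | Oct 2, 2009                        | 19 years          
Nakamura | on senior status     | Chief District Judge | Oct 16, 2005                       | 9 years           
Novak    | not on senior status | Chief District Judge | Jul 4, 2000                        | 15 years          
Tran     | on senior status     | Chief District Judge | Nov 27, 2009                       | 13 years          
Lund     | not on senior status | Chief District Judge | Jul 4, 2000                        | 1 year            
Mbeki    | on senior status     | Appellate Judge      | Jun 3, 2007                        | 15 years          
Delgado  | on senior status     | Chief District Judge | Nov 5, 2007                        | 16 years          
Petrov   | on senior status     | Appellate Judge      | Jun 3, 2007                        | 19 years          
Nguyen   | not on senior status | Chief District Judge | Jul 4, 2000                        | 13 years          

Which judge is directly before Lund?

By office: Mbeki and Petrov (Appellate Judge); then Nakamura, Delgado, Greco, Achebe, Tran, Lund, Nguyen and Novak (Chief District Judge).
Mbeki and Petrov are each on senior status, so the next rule applies.
Mbeki and Petrov both have date of first judicial appointment Jun 3, 2007, so the next rule applies.
Among Mbeki and Petrov, alphabetically by surname: Mbeki before Petrov.
Among Nakamura, Delgado, Greco, Achebe, Tran, Lund, Nguyen and Novak, on senior status before not on senior status: Nakamura, Delgado, Greco, Achebe and Tran (on senior status) before Lund, Nguyen and Novak (not on senior status).
Among Nakamura, Delgado, Greco, Achebe and Tran, by date of first judicial appointment (earlier first): Nakamura (Oct 16, 2005) before Delgado (Nov 5, 2007) before Greco (Oct 2, 2009) before Achebe and Tran (Nov 27, 2009).
Among Achebe and Tran, alphabetically by surname: Achebe before Tran.
Lund, Nguyen and Novak all have date of first judicial appointment Jul 4, 2000, so the next rule applies.
Among Lund, Nguyen and Novak, alphabetically by surname: Lund before Nguyen before Novak.
Order: Mbeki, Petrov, Nakamura, Delgado, Greco, Achebe, Tran, Lund, Nguyen, Novak.

Tran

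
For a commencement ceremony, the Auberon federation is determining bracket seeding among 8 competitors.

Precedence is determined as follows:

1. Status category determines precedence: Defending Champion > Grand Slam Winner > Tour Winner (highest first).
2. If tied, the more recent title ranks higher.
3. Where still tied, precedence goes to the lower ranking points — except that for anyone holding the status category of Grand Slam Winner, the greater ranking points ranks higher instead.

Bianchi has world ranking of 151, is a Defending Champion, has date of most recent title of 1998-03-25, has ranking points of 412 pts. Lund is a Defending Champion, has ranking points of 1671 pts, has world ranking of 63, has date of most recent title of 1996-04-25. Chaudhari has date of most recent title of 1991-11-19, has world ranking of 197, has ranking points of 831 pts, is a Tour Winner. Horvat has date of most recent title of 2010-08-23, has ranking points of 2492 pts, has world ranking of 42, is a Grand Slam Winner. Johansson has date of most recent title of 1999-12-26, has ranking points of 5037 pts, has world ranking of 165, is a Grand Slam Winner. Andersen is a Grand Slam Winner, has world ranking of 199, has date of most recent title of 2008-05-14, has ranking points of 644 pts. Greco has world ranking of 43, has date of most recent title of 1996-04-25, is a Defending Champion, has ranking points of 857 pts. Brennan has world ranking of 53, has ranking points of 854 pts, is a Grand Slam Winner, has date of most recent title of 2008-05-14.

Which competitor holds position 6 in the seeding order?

By status category: Bianchi, Greco and Lund (Defending Champion); then Horvat, Brennan, Andersen and Johansson (Grand Slam Winner); then Chaudhari (Tour Winner).
Among Bianchi, Greco and Lund, by date of most recent title (later first): Bianchi (1998-03-25) before Greco and Lund (1996-04-25).
Among Greco and Lund, by ranking points (lower first): Greco (857 pts) before Lund (1671 pts).
Among Horvat, Brennan, Andersen and Johansson, by date of most recent title (later first): Horvat (2010-08-23) before Brennan and Andersen (2008-05-14) before Johansson (1999-12-26).
Among Brennan and Andersen, by ranking points (higher first) (reversed rule for this group): Brennan (854 pts) before Andersen (644 pts).
Order: Bianchi, Greco, Lund, Horvat, Brennan, Andersen, Johansson, Chaudhari.

Andersen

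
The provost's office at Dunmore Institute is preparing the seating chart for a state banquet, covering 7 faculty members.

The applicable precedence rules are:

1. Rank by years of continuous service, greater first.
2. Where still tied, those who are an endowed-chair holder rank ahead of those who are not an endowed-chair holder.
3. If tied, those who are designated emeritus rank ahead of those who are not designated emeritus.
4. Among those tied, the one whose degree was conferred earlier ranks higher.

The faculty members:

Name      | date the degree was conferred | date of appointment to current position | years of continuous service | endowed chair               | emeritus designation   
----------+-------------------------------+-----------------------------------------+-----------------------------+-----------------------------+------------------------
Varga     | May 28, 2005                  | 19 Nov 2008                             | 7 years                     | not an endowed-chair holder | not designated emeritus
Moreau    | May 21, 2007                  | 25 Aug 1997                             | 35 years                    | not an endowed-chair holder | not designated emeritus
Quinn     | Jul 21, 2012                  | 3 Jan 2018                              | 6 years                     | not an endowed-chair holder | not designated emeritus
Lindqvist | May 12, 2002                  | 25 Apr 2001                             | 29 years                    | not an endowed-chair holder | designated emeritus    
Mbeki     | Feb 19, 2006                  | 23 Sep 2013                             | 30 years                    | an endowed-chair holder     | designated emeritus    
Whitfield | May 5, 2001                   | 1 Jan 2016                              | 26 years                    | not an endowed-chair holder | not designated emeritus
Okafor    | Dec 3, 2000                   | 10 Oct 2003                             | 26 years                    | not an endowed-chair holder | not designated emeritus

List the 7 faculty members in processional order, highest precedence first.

By years of continuous service (higher first): Moreau (35 years); then Mbeki (30 years); then Lindqvist (29 years); then Okafor and Whitfield (both 26 years); then Varga (7 years); then Quinn (6 years).
Okafor and Whitfield are each not an endowed-chair holder, so the next rule applies.
Okafor and Whitfield are each not designated emeritus, so the next rule applies.
Among Okafor and Whitfield, by date the degree was conferred (earlier first): Okafor (Dec 3, 2000) before Whitfield (May 5, 2001).
Full order: Moreau, Mbeki, Lindqvist, Okafor, Whitfield, Varga, Quinn.

Moreau, Mbeki, Lindqvist, Okafor, Whitfield, Varga, Quinn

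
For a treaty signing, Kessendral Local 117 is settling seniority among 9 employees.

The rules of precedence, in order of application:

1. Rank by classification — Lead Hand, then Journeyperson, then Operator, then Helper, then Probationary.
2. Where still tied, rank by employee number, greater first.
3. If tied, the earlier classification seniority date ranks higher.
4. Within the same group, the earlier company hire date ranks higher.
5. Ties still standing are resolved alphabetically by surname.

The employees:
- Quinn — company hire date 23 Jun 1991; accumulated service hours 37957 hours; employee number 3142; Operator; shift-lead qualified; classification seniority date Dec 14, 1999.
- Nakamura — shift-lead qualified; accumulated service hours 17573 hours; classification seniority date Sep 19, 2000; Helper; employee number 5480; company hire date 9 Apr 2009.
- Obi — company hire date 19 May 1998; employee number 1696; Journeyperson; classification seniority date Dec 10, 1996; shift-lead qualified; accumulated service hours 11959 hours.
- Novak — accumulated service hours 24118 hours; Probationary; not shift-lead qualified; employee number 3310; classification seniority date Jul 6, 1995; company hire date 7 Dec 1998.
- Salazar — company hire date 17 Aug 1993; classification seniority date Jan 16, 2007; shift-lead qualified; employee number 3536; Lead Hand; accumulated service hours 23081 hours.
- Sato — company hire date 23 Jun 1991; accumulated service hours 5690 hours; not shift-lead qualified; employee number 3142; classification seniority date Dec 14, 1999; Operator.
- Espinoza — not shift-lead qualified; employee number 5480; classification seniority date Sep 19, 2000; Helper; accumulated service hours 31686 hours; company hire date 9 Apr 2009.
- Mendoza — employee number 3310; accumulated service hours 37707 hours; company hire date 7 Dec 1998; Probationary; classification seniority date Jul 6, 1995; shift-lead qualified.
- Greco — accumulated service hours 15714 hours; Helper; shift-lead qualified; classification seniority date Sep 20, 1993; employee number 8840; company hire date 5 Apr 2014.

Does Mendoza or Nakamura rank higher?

By classification: Salazar (Lead Hand); then Obi (Journeyperson); then Quinn and Sato (Operator); then Greco, Espinoza and Nakamura (Helper); then Mendoza and Novak (Probationary).
Quinn and Sato both have employee number 3142, so the next rule applies.
Quinn and Sato both have classification seniority date Dec 14, 1999, so the next rule applies.
Quinn and Sato both have company hire date 23 Jun 1991, so the next rule applies.
Among Quinn and Sato, alphabetically by surname: Quinn before Sato.
Among Greco, Espinoza and Nakamura, by employee number (higher first): Greco (8840) before Espinoza and Nakamura (5480).
Espinoza and Nakamura both have classification seniority date Sep 19, 2000, so the next rule applies.
Espinoza and Nakamura both have company hire date 9 Apr 2009, so the next rule applies.
Among Espinoza and Nakamura, alphabetically by surname: Espinoza before Nakamura.
Mendoza and Novak both have employee number 3310, so the next rule applies.
Mendoza and Novak both have classification seniority date Jul 6, 1995, so the next rule applies.
Mendoza and Novak both have company hire date 7 Dec 1998, so the next rule applies.
Among Mendoza and Novak, alphabetically by surname: Mendoza before Novak.
So Nakamura takes precedence.

Nakamura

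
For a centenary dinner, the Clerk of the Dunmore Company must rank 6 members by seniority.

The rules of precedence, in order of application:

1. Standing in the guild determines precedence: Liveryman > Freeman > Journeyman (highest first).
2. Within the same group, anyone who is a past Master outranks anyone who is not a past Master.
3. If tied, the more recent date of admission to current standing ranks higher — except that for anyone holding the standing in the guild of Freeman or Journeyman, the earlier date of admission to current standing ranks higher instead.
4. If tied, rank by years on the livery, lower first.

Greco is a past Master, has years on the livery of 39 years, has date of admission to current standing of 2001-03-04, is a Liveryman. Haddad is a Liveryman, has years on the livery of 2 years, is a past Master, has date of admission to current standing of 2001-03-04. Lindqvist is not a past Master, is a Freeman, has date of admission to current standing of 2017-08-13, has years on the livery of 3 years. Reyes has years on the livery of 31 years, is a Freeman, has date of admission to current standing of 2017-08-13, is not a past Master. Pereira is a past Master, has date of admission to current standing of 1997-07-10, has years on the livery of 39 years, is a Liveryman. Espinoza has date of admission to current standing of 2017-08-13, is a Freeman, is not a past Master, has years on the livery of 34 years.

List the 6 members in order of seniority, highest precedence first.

By standing in the guild: Haddad, Greco and Pereira (Liveryman); then Lindqvist, Reyes and Espinoza (Freeman).
Haddad, Greco and Pereira are each a past Master, so the next rule applies.
Among Haddad, Greco and Pereira, by date of admission to current standing (later first): Haddad and Greco (2001-03-04) before Pereira (1997-07-10).
Among Haddad and Greco, by years on the livery (lower first): Haddad (2 years) before Greco (39 years).
Lindqvist, Reyes and Espinoza are each not a past Master, so the next rule applies.
Lindqvist, Reyes and Espinoza all have date of admission to current standing 2017-08-13, so the next rule applies.
Among Lindqvist, Reyes and Espinoza, by years on the livery (lower first): Lindqvist (3 years) before Reyes (31 years) before Espinoza (34 years).
Full order: Haddad, Greco, Pereira, Lindqvist, Reyes, Espinoza.

Haddad, Greco, Pereira, Lindqvist, Reyes, Espinoza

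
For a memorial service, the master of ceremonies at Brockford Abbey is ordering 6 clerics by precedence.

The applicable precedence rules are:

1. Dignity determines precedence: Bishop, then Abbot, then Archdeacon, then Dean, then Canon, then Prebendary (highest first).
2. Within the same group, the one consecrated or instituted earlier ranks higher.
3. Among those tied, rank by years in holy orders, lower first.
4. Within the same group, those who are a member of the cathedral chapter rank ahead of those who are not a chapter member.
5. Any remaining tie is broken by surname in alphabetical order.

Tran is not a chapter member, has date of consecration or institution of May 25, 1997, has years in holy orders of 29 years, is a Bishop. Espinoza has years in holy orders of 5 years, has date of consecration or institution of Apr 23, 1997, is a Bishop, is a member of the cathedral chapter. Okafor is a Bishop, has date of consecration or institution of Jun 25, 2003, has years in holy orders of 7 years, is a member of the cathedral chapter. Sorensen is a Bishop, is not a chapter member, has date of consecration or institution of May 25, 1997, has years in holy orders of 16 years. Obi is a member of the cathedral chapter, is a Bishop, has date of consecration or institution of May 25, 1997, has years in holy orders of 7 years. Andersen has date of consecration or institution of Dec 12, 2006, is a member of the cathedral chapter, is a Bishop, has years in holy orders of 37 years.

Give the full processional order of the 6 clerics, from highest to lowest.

Espinoza, Obi, Sorensen, Tran, Okafor, Andersen

By dignity: Espinoza, Obi, Sorensen, Tran, Okafor and Andersen (Bishop).
Among Espinoza, Obi, Sorensen, Tran, Okafor and Andersen, by date of consecration or institution (earlier first): Espinoza (Apr 23, 1997) before Obi, Sorensen and Tran (May 25, 1997) before Okafor (Jun 25, 2003) before Andersen (Dec 12, 2006).
Among Obi, Sorensen and Tran, by years in holy orders (lower first): Obi (7 years) before Sorensen (16 years) before Tran (29 years).
Full order: Espinoza, Obi, Sorensen, Tran, Okafor, Andersen.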